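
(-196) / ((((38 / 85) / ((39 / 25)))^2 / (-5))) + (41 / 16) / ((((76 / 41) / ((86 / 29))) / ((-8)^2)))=638361319 / 52345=12195.27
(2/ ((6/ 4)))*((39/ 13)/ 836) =0.00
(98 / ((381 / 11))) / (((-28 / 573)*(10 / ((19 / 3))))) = -279433 / 7620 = -36.67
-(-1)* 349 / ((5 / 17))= 5933 / 5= 1186.60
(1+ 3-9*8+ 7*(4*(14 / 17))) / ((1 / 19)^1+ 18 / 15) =-72580 / 2023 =-35.88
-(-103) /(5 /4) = 412 /5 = 82.40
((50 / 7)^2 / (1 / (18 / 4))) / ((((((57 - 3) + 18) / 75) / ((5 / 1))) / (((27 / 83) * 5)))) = 1944.96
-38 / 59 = -0.64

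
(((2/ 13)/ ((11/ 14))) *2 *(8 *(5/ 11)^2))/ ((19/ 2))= 22400/ 328757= 0.07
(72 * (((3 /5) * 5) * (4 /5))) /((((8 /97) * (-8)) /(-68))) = 89046 /5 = 17809.20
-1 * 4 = -4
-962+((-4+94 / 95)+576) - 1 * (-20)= -35056 / 95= -369.01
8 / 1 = 8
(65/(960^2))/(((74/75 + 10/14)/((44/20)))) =1001/10973184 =0.00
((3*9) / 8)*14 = 189 / 4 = 47.25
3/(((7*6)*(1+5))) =1/84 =0.01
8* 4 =32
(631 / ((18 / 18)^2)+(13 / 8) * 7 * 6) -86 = 2453 / 4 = 613.25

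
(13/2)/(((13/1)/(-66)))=-33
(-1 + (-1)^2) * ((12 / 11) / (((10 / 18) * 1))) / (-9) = 0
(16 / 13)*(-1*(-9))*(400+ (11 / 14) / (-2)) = 402804 / 91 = 4426.42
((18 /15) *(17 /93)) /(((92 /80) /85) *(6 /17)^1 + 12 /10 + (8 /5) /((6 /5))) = 294780 /3410837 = 0.09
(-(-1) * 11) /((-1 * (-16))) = 11 /16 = 0.69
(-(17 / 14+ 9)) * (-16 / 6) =572 / 21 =27.24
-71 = -71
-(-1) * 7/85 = 7/85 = 0.08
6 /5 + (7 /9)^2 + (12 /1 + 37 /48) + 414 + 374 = 5200691 /6480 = 802.58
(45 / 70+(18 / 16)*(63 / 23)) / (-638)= -0.01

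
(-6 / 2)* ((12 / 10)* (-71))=1278 / 5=255.60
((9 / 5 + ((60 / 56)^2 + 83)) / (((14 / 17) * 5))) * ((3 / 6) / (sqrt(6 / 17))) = 1431893 * sqrt(102) / 823200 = 17.57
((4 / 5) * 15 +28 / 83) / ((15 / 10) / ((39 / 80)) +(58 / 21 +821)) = 279552 / 18735341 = 0.01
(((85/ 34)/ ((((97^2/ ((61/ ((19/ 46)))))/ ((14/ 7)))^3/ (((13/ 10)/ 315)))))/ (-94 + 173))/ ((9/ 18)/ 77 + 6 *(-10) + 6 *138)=12637437736352/ 2402240178028811936185665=0.00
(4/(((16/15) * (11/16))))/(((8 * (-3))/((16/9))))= -40/99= -0.40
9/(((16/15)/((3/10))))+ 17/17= 113/32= 3.53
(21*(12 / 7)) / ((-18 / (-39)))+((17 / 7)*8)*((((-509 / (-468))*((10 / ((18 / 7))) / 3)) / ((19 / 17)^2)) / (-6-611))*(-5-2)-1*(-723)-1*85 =503971397218 / 703626183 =716.25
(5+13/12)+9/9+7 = 169/12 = 14.08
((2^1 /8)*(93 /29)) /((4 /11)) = 1023 /464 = 2.20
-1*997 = -997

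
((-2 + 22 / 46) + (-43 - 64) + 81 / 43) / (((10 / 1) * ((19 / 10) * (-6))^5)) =21971875 / 396715629582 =0.00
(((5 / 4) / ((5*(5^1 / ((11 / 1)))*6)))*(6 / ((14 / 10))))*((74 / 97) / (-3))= -0.10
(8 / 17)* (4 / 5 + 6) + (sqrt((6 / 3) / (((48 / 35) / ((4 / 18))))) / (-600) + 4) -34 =-134 / 5 -sqrt(105) / 10800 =-26.80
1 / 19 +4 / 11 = 87 / 209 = 0.42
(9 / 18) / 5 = 1 / 10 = 0.10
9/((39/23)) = 69/13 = 5.31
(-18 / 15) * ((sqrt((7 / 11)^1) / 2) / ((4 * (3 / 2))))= -sqrt(77) / 110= -0.08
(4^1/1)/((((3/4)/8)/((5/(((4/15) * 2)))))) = 400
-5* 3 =-15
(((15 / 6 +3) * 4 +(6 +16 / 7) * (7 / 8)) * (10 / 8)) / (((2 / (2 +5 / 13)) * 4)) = 1395 / 128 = 10.90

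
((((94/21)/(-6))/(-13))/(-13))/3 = -0.00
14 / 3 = 4.67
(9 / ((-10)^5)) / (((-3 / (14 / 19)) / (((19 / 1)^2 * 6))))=1197 / 25000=0.05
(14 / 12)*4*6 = 28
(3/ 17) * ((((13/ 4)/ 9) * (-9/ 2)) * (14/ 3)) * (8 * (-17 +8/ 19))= 57330/ 323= 177.49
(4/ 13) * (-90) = -360/ 13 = -27.69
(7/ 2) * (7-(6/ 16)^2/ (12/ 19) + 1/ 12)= 36883/ 1536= 24.01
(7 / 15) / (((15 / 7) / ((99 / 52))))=539 / 1300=0.41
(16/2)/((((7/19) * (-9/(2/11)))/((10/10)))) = -304/693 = -0.44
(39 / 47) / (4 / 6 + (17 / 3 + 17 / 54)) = 2106 / 16873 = 0.12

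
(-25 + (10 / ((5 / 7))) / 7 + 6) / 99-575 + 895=31663 / 99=319.83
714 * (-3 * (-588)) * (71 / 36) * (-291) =-722845746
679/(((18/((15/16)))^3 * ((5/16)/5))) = 84875/55296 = 1.53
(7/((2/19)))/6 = 133/12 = 11.08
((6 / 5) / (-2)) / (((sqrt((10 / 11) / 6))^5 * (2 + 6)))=-3267 * sqrt(165) / 5000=-8.39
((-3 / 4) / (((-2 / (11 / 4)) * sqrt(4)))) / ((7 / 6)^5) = 8019 / 33614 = 0.24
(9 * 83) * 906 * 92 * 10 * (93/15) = 3860364528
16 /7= 2.29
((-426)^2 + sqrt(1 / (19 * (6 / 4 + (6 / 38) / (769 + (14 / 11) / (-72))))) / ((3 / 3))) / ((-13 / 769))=-139555044 / 13 - 769 * sqrt(10572735839730) / 225677985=-10735014.46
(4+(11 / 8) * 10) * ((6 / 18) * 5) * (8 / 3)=710 / 9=78.89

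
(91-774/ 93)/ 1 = 2563/ 31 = 82.68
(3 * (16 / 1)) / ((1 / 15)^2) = 10800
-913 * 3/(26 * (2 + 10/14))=-19173/494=-38.81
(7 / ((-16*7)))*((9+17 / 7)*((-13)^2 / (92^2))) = -845 / 59248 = -0.01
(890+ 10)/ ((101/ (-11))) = -98.02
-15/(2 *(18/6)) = -5/2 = -2.50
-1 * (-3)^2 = -9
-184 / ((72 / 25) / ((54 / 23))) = -150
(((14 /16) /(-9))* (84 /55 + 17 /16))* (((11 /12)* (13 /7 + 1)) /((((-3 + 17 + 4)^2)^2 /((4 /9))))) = -2279 /816293376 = -0.00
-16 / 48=-1 / 3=-0.33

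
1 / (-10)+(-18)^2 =3239 / 10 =323.90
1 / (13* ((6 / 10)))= 5 / 39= 0.13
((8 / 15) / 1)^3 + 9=30887 / 3375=9.15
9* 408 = 3672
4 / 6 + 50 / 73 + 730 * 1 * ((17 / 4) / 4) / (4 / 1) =1368367 / 7008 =195.26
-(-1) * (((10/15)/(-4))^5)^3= -1/470184984576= -0.00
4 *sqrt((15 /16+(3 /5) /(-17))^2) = 1227 /340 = 3.61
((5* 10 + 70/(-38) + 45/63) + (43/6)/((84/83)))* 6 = 535811/1596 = 335.72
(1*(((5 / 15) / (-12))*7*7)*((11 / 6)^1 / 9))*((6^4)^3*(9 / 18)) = -301771008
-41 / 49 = -0.84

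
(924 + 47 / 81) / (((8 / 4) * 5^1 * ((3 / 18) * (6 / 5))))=74891 / 162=462.29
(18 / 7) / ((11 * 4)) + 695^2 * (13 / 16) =483508097 / 1232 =392457.87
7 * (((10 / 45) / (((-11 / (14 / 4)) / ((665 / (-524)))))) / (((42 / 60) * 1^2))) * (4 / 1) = 46550 / 12969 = 3.59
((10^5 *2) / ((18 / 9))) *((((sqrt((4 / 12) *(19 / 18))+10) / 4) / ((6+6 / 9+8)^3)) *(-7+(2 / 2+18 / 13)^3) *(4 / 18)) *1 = 3753125 *sqrt(114) / 5848414+337781250 / 2924207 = 122.36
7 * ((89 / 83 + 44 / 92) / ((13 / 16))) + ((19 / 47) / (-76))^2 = 11717267697 / 877132048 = 13.36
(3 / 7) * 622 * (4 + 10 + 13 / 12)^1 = 56291 / 14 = 4020.79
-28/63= -4/9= -0.44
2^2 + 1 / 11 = 45 / 11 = 4.09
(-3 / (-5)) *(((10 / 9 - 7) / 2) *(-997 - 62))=18709 / 10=1870.90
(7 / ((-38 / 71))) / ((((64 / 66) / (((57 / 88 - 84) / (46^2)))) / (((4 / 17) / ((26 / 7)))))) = 76555395 / 2274581504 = 0.03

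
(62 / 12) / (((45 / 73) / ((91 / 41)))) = 18.60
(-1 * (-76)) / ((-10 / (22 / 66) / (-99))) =1254 / 5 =250.80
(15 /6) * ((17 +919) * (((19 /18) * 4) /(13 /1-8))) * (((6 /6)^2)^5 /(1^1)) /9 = 1976 /9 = 219.56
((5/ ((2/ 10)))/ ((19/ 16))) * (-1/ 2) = -200/ 19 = -10.53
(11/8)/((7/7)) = 11/8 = 1.38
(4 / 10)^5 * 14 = 448 / 3125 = 0.14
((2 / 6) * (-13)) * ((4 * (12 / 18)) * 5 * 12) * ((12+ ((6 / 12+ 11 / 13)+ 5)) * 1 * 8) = -101760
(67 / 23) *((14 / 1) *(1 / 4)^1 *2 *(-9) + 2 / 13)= -54739 / 299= -183.07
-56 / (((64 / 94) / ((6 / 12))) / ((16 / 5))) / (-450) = 0.29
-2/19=-0.11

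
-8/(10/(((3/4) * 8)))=-24/5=-4.80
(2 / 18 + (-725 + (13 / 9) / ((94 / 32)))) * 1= -102140 / 141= -724.40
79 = 79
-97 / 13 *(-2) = 194 / 13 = 14.92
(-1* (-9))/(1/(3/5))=27/5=5.40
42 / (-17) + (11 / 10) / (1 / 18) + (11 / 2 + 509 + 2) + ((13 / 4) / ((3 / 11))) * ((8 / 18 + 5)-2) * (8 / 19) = 48062483 / 87210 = 551.11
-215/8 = -26.88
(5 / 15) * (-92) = -92 / 3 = -30.67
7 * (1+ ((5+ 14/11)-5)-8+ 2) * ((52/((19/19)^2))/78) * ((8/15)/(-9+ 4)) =4592/2475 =1.86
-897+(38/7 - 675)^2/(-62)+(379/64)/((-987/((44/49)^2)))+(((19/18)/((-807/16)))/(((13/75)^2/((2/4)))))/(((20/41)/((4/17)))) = -615309950048946961/75700308463052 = -8128.24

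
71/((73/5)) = 355/73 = 4.86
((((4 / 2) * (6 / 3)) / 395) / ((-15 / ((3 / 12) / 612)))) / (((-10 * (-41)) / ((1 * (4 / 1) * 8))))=-4 / 185837625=-0.00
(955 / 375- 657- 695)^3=-1036710271472329 / 421875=-2457387310.16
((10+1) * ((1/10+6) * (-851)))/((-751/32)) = 9136336/3755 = 2433.11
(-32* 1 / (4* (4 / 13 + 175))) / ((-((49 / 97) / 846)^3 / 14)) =114944878851364224 / 38303153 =3000924724.17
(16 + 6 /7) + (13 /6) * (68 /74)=14645 /777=18.85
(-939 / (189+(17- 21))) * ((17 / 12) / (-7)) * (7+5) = 15963 / 1295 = 12.33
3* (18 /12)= 4.50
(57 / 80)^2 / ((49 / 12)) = 9747 / 78400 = 0.12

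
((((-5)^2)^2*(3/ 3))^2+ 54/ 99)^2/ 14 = 18463186328161/ 1694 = 10899165482.98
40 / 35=8 / 7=1.14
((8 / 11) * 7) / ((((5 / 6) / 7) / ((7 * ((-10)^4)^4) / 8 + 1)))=20580000000000002352 / 55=374181818181818224.58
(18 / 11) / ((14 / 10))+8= 706 / 77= 9.17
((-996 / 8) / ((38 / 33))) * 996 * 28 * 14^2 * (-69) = 774775408176 / 19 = 40777653061.89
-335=-335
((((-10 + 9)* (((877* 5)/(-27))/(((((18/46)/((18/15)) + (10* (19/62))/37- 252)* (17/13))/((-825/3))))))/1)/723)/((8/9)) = 413558448875/1957875031908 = 0.21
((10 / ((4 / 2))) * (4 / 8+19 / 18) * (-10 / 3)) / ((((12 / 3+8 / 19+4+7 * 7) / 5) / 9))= -66500 / 3273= -20.32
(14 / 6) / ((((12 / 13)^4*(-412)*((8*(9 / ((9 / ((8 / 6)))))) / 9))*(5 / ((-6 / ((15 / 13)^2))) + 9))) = -4826809 / 5786615808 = -0.00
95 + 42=137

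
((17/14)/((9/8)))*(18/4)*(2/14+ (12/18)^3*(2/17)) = 1142/1323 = 0.86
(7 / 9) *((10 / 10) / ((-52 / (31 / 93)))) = -7 / 1404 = -0.00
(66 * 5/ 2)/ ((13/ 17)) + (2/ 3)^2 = 25297/ 117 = 216.21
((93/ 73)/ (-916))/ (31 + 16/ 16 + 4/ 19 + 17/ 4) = -1767/ 46322807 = -0.00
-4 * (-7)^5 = 67228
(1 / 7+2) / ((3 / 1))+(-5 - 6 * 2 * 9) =-112.29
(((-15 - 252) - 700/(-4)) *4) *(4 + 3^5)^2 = -22451312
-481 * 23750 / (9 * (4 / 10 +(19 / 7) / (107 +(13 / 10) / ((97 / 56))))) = -20894781293750 / 6999309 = -2985263.44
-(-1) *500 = 500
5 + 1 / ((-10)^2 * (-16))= 7999 / 1600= 5.00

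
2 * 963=1926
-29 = -29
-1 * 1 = -1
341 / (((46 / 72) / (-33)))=-17613.39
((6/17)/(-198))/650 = -1/364650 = -0.00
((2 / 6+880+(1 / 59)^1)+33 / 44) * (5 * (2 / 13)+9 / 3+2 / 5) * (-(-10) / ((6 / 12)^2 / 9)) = 1322463.75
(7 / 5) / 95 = 7 / 475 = 0.01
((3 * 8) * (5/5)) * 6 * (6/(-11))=-78.55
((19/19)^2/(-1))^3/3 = -1/3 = -0.33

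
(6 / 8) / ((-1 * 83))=-3 / 332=-0.01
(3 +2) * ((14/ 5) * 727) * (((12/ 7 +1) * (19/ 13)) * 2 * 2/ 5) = 2099576/ 65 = 32301.17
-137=-137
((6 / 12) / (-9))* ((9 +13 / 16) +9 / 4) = -193 / 288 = -0.67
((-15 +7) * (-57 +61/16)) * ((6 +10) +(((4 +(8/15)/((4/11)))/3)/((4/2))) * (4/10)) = 1566691/225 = 6963.07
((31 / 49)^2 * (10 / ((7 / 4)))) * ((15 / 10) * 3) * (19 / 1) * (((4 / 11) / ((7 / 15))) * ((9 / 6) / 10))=29579580 / 1294139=22.86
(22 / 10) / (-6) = -0.37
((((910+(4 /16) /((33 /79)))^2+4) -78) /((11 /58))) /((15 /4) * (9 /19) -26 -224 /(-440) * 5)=-1137146733425 /5638842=-201663.17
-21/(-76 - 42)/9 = 7/354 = 0.02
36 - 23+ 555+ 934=1502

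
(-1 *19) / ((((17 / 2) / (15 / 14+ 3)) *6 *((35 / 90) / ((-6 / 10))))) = 9747 / 4165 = 2.34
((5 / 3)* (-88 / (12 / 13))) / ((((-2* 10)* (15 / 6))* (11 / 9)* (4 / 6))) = 39 / 10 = 3.90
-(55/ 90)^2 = -121/ 324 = -0.37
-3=-3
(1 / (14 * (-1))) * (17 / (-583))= 17 / 8162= 0.00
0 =0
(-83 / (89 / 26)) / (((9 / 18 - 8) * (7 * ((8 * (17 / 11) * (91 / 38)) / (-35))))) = -17347 / 31773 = -0.55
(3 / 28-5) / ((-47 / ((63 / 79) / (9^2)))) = 137 / 133668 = 0.00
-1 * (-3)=3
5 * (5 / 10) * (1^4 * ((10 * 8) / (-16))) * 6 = -75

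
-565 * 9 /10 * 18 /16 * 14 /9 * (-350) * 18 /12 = 3737475 /8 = 467184.38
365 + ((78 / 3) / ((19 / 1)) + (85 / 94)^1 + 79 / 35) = 23099309 / 62510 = 369.53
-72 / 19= -3.79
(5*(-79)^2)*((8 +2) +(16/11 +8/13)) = 53859830/143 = 376642.17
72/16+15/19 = 201/38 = 5.29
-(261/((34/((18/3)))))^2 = -613089/289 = -2121.42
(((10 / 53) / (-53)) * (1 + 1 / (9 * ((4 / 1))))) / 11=-185 / 556182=-0.00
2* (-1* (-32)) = 64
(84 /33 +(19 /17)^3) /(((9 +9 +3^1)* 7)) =0.03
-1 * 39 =-39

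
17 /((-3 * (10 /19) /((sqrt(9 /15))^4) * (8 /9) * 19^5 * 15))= -153 /1303210000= -0.00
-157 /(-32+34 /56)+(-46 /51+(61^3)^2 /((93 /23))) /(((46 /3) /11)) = 8468558498874559 /926466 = 9140711584.53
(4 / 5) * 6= 24 / 5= 4.80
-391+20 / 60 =-1172 / 3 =-390.67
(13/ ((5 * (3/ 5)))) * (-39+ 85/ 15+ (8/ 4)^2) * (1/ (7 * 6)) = -572/ 189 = -3.03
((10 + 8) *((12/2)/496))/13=27/1612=0.02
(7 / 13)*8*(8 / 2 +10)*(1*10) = 7840 / 13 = 603.08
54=54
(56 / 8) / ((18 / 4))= 14 / 9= 1.56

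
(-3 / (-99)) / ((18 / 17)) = 17 / 594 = 0.03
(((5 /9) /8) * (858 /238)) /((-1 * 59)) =-715 /168504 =-0.00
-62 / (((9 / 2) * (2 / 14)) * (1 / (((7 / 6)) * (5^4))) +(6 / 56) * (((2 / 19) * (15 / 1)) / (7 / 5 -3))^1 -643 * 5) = 577220000 / 29932626167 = 0.02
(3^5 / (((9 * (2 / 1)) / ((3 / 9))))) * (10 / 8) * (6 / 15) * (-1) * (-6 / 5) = 27 / 10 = 2.70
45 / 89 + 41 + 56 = 97.51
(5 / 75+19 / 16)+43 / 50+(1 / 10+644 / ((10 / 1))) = 66.61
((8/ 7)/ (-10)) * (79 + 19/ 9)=-584/ 63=-9.27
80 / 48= 1.67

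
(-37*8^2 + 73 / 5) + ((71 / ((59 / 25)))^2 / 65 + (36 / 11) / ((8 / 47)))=-11549801277 / 4977830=-2320.25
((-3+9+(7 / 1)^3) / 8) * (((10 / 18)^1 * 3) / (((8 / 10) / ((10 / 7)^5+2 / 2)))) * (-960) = -10191410750 / 16807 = -606378.93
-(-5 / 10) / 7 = 1 / 14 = 0.07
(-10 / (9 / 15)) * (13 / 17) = -650 / 51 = -12.75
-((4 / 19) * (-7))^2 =-784 / 361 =-2.17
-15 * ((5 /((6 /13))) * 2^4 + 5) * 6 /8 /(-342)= 2675 /456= 5.87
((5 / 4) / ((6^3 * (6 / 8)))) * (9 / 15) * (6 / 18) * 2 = 1 / 324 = 0.00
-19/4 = -4.75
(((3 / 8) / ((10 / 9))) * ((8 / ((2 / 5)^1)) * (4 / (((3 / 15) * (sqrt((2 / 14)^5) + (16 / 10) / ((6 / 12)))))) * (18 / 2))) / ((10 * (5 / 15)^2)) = 163364040 / 478063 - 297675 * sqrt(7) / 956126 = 340.90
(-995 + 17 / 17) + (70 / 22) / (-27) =-295253 / 297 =-994.12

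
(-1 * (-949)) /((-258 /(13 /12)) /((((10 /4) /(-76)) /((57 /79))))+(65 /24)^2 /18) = 50524456320 /278130273167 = 0.18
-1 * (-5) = 5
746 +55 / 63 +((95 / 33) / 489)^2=1361414673148 / 1822819383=746.87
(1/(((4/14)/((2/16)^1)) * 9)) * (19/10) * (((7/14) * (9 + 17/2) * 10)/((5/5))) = 8.08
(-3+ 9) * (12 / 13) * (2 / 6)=24 / 13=1.85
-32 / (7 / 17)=-544 / 7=-77.71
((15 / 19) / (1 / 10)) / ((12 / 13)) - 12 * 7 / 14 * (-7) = 1921 / 38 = 50.55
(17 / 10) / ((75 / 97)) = 1649 / 750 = 2.20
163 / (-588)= -163 / 588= -0.28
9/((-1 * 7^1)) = -9/7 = -1.29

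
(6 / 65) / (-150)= -1 / 1625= -0.00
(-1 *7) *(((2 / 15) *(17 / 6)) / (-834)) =119 / 37530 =0.00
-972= -972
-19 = -19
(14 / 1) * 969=13566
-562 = -562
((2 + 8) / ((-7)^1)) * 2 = -20 / 7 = -2.86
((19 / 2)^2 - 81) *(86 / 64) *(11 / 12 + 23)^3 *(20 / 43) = 4373382055 / 55296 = 79090.39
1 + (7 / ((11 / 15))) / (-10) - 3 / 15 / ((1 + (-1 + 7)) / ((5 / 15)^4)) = 2813 / 62370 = 0.05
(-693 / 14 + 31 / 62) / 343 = -1 / 7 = -0.14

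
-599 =-599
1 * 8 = 8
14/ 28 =1/ 2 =0.50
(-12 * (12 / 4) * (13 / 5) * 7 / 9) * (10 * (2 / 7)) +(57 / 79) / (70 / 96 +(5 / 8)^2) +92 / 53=-185099988 / 900205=-205.62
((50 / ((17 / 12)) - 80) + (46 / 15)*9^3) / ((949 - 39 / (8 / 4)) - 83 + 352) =372452 / 203745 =1.83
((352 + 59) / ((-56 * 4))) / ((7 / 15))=-6165 / 1568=-3.93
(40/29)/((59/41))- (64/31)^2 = -5432216/1644271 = -3.30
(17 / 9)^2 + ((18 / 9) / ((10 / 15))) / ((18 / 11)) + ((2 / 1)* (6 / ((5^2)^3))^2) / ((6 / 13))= 213623072147 / 39550781250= 5.40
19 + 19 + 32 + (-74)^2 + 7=5553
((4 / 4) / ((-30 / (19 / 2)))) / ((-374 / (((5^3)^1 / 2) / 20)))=95 / 35904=0.00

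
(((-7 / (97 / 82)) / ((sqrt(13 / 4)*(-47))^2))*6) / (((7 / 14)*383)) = -27552 / 1066865267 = -0.00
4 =4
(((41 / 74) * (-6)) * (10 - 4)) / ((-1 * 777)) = 246 / 9583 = 0.03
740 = 740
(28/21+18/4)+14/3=21/2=10.50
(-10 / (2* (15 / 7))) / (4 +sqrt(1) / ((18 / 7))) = -42 / 79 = -0.53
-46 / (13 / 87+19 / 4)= -16008 / 1705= -9.39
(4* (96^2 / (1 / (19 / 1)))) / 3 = 233472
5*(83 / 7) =415 / 7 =59.29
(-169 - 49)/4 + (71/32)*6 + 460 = 6701/16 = 418.81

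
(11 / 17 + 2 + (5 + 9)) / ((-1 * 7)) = -283 / 119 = -2.38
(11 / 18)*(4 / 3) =22 / 27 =0.81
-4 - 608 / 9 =-71.56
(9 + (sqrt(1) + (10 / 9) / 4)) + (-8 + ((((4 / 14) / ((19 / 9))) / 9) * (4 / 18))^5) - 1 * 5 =-13379020605842629 / 4914742263371514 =-2.72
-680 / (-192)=85 / 24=3.54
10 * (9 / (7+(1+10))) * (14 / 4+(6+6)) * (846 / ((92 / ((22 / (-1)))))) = -721215 / 46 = -15678.59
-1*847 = -847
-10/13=-0.77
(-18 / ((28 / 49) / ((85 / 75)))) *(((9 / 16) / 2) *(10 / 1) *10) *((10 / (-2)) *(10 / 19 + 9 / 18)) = 3132675 / 608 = 5152.43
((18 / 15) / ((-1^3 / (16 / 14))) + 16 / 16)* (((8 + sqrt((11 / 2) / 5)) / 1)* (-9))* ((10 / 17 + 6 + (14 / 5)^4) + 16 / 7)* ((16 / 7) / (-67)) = -78347003904 / 1220865625 - 4896687744* sqrt(110) / 6104328125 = -72.59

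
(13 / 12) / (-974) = -13 / 11688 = -0.00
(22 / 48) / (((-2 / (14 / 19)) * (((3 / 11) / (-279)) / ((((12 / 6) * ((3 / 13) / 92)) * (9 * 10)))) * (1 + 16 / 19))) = 101277 / 2392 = 42.34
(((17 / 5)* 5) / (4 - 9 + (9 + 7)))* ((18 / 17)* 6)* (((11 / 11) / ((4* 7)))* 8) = 216 / 77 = 2.81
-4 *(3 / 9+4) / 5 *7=-364 / 15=-24.27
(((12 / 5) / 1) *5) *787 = 9444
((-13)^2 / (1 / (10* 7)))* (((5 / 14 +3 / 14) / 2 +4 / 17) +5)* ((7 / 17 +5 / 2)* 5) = 274806675 / 289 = 950888.15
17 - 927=-910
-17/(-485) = 17/485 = 0.04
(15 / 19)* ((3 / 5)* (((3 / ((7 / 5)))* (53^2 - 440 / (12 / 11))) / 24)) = 15465 / 152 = 101.74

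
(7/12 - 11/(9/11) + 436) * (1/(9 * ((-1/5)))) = -76165/324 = -235.08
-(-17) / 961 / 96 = 17 / 92256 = 0.00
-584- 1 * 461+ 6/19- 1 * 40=-20609/19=-1084.68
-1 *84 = -84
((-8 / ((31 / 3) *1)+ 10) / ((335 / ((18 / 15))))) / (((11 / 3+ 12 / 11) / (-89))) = -0.62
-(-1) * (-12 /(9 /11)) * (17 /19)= -748 /57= -13.12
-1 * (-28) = 28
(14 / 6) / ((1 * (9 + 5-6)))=7 / 24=0.29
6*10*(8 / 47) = 480 / 47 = 10.21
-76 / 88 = -19 / 22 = -0.86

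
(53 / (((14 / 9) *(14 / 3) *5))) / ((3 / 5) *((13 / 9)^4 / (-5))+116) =15647985 / 1237492844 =0.01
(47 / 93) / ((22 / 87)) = 1363 / 682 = 2.00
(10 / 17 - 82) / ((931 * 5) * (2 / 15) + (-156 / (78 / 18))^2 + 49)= -4152 / 100249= -0.04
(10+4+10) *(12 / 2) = 144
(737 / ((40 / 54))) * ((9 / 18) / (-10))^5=-19899 / 64000000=-0.00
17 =17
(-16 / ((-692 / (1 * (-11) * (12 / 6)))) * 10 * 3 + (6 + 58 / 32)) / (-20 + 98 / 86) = 886445 / 2244848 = 0.39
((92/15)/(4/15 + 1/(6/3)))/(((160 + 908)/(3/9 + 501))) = 3008/801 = 3.76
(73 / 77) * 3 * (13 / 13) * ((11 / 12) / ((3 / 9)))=219 / 28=7.82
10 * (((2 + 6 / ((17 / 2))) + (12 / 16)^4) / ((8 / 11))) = 723415 / 17408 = 41.56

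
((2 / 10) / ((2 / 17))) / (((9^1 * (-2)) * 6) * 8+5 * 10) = -17 / 8140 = -0.00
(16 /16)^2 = 1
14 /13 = 1.08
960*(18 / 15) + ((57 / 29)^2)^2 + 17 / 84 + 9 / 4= 34737285889 / 29705802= 1169.38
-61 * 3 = -183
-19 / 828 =-0.02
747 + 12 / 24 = 1495 / 2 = 747.50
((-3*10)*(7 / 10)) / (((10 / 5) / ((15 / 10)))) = -63 / 4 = -15.75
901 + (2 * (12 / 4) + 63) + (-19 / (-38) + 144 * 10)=4821 / 2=2410.50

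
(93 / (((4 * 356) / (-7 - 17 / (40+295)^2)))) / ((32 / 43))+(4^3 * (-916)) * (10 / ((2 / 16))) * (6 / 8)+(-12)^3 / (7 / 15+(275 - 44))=-487918206748382817 / 138713691200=-3517448.08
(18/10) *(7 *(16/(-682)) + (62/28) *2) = 91611/11935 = 7.68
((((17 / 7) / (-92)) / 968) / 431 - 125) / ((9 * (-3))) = 11195081339 / 2418137568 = 4.63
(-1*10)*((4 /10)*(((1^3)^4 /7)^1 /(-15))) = 4 /105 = 0.04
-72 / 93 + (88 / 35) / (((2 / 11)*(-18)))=-15062 / 9765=-1.54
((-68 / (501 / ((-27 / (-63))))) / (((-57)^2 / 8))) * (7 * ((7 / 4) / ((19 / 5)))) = -4760 / 10309077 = -0.00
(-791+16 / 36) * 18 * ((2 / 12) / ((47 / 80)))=-569200 / 141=-4036.88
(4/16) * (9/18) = 1/8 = 0.12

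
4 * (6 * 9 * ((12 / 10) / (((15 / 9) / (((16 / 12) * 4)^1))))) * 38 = 787968 / 25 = 31518.72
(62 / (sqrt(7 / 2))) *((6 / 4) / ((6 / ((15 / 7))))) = 465 *sqrt(14) / 98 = 17.75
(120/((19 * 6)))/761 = 20/14459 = 0.00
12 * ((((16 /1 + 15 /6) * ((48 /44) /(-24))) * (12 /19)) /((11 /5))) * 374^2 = -7698960 /19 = -405208.42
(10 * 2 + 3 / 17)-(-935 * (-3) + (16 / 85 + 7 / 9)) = -2131129 / 765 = -2785.79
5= 5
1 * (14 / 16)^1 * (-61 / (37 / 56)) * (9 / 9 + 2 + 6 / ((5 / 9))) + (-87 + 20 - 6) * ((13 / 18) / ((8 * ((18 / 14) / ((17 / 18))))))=-4832082283 / 4315680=-1119.66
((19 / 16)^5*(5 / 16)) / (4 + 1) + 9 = 153471043 / 16777216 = 9.15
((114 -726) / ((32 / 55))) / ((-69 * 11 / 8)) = 255 / 23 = 11.09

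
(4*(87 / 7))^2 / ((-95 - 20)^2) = 121104 / 648025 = 0.19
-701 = -701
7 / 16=0.44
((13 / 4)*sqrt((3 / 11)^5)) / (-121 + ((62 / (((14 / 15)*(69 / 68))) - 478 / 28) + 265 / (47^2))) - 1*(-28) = 28 - 41610933*sqrt(33) / 137249741222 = 28.00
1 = 1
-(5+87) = -92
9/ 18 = 1/ 2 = 0.50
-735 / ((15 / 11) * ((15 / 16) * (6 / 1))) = -4312 / 45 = -95.82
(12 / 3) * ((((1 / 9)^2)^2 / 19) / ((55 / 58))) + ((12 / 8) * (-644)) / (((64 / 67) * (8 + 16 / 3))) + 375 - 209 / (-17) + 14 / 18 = 1863262515265 / 5967675648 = 312.23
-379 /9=-42.11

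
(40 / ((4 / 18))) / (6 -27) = -60 / 7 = -8.57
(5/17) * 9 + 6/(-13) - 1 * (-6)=1809/221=8.19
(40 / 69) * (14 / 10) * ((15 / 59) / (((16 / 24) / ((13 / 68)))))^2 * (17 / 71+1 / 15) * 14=60741135 / 3285625394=0.02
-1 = -1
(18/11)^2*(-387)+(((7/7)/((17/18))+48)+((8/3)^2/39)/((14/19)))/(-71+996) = -4844282322746/4674995325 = -1036.21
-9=-9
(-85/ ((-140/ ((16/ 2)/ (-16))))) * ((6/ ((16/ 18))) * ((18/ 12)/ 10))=-1377/ 4480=-0.31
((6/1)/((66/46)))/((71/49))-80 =-60226/781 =-77.11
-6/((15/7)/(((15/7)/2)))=-3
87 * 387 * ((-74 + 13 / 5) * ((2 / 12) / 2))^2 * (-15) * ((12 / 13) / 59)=-4291080381 / 15340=-279731.45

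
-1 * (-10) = 10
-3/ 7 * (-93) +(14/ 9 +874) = 915.41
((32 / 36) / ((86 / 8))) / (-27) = -32 / 10449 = -0.00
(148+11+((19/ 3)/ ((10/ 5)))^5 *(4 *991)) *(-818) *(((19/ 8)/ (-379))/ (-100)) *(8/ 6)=-3814198285211/ 44206560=-86281.27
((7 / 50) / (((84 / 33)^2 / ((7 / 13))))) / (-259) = -121 / 2693600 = -0.00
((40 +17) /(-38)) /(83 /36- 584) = 54 /20941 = 0.00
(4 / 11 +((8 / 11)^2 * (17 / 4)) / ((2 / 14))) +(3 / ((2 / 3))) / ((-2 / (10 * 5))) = -23329 / 242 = -96.40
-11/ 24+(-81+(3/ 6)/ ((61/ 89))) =-118187/ 1464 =-80.73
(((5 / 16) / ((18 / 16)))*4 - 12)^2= 9604 / 81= 118.57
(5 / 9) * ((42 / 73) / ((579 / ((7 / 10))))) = 49 / 126801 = 0.00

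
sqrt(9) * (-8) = -24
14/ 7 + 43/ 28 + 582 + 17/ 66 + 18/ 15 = 586.99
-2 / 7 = -0.29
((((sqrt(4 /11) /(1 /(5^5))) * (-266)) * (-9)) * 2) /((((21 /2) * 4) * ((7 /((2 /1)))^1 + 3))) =1425000 * sqrt(11) /143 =33050.28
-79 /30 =-2.63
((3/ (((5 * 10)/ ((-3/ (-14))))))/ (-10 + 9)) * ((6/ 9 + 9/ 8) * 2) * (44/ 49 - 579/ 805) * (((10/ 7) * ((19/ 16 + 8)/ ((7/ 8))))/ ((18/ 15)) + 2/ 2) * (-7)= 0.78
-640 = -640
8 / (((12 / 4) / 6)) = 16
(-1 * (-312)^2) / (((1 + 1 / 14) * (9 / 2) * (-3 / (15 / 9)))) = 302848 / 27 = 11216.59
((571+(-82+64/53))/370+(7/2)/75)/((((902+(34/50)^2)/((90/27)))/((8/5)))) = 80688400/9954724311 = 0.01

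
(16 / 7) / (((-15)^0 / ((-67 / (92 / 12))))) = -3216 / 161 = -19.98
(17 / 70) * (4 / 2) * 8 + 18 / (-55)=274 / 77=3.56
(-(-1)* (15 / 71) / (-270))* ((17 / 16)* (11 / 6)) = -187 / 122688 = -0.00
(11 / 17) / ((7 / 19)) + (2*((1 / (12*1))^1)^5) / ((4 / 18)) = 5778551 / 3290112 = 1.76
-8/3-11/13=-137/39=-3.51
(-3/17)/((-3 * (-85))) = -0.00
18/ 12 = 3/ 2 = 1.50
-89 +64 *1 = -25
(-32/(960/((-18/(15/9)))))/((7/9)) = 0.46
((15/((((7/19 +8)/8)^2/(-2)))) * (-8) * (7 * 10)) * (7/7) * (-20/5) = -517529600/8427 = -61413.27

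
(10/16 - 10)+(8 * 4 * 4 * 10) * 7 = 71605/8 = 8950.62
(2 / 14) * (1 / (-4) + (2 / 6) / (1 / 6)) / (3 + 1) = 0.06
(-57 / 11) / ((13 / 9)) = -513 / 143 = -3.59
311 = 311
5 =5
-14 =-14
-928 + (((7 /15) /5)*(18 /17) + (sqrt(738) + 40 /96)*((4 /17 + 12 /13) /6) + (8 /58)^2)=-38799484526 /41818725 + 128*sqrt(82) /221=-922.56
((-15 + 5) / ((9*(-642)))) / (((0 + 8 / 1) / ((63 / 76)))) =35 / 195168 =0.00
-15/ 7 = -2.14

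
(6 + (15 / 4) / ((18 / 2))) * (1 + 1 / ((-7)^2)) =275 / 42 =6.55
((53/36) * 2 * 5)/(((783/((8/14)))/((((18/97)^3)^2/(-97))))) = -74183040/16402051749056939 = -0.00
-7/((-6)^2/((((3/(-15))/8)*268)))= 1.30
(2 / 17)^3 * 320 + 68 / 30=205442 / 73695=2.79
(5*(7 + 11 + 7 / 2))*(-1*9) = -1935 / 2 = -967.50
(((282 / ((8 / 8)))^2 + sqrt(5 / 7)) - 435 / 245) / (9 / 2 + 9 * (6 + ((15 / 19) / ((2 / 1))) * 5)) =19 * sqrt(35) / 10143 + 24678397 / 23667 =1042.75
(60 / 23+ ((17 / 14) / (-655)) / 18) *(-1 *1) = -9903209 / 3796380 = -2.61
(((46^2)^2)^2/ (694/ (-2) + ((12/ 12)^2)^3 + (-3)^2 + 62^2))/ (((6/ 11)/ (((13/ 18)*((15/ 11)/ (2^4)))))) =20360856173060/ 31563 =645086214.02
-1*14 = -14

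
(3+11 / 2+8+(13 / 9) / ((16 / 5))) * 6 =2441 / 24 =101.71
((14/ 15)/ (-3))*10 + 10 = 62/ 9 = 6.89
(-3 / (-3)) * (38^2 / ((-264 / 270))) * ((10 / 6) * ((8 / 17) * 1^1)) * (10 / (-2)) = 1083000 / 187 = 5791.44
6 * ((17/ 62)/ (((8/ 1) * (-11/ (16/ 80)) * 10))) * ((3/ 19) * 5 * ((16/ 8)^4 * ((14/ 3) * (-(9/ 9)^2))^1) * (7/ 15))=1666/ 161975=0.01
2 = 2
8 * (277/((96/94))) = 13019/6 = 2169.83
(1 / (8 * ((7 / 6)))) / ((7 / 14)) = 3 / 14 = 0.21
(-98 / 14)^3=-343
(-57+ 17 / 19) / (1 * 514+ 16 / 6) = -1599 / 14725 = -0.11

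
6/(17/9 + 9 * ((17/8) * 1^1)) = 432/1513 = 0.29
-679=-679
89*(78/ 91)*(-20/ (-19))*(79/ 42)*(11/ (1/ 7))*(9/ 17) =13921380/ 2261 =6157.18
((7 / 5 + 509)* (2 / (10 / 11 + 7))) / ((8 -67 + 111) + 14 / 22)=21296 / 8685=2.45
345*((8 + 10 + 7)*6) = 51750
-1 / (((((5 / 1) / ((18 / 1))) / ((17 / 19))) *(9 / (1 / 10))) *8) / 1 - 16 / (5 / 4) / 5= -2.56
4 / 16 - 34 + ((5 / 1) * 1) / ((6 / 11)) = -295 / 12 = -24.58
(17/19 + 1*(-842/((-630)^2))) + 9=37300601/3770550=9.89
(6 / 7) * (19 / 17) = 114 / 119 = 0.96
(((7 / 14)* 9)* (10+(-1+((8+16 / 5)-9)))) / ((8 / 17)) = 1071 / 10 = 107.10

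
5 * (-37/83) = -185/83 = -2.23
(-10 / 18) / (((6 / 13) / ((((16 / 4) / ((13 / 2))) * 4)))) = -80 / 27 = -2.96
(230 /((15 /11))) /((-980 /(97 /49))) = -24541 /72030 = -0.34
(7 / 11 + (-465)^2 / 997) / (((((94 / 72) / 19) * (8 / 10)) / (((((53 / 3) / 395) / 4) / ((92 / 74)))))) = 133319445879 / 3746283332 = 35.59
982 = 982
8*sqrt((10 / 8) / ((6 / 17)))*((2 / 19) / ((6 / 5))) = 1.32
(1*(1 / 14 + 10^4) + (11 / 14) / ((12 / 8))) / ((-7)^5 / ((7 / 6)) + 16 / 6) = -0.69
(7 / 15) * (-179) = -1253 / 15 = -83.53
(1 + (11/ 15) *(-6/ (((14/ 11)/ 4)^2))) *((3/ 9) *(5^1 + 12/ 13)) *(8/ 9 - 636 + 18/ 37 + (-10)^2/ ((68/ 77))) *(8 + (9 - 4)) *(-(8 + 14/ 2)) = -48251246615/ 5661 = -8523449.32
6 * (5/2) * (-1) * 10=-150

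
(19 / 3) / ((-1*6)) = -19 / 18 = -1.06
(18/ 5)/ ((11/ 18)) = 324/ 55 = 5.89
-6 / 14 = -3 / 7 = -0.43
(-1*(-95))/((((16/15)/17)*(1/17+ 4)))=137275/368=373.03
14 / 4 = 7 / 2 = 3.50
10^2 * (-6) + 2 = -598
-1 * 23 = -23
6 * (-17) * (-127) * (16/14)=103632/7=14804.57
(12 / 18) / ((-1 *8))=-1 / 12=-0.08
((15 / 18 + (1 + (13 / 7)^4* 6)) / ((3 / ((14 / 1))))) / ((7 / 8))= 8436856 / 21609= 390.43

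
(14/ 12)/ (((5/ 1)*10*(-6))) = -7/ 1800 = -0.00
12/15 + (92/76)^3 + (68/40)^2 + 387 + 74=319947571/685900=466.46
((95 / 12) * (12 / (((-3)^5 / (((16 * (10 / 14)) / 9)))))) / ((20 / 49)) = -2660 / 2187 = -1.22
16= 16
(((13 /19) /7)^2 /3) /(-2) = -169 /106134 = -0.00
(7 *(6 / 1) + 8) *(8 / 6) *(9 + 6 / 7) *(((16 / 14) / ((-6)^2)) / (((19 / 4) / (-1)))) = -36800 / 8379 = -4.39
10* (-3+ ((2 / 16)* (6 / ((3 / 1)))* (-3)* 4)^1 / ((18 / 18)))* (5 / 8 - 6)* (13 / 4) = 8385 / 8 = 1048.12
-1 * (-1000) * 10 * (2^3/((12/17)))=340000/3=113333.33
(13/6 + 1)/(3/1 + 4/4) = 19/24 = 0.79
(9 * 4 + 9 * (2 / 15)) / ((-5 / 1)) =-186 / 25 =-7.44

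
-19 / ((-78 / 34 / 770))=248710 / 39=6377.18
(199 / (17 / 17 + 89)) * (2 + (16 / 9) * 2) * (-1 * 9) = -110.56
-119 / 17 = -7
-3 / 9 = -1 / 3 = -0.33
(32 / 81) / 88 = 4 / 891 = 0.00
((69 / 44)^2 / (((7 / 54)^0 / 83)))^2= 156153796569 / 3748096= 41662.17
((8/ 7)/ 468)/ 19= 2/ 15561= 0.00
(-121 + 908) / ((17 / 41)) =32267 / 17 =1898.06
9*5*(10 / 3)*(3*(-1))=-450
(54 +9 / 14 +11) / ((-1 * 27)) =-919 / 378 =-2.43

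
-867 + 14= -853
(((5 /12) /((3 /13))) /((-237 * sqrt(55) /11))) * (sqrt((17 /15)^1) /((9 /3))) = -13 * sqrt(561) /76788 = -0.00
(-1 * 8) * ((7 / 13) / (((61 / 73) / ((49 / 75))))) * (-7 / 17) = 1402184 / 1011075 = 1.39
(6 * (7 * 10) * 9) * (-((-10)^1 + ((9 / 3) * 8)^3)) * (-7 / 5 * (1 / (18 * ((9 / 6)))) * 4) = 10830176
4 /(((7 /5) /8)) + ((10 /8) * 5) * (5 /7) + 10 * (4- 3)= 1045 /28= 37.32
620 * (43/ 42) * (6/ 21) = 26660/ 147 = 181.36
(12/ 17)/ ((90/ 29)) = 58/ 255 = 0.23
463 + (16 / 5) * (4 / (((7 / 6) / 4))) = 17741 / 35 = 506.89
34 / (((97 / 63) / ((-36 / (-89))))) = 8.93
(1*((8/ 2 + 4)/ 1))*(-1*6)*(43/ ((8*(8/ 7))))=-903/ 4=-225.75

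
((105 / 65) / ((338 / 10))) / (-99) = -35 / 72501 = -0.00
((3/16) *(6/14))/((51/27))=81/1904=0.04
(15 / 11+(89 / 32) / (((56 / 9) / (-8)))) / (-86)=5451 / 211904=0.03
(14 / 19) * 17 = 238 / 19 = 12.53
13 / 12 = 1.08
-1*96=-96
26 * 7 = 182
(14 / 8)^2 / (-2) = -49 / 32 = -1.53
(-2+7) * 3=15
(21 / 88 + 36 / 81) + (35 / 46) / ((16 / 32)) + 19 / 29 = 1510831 / 528264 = 2.86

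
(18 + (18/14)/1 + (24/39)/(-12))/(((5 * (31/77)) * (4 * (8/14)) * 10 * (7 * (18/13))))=57761/1339200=0.04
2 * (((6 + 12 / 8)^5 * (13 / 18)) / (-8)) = -1096875 / 256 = -4284.67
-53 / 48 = -1.10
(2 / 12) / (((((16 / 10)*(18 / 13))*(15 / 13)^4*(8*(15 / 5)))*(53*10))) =371293 / 111274560000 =0.00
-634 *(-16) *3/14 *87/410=661896/1435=461.25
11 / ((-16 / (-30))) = 165 / 8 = 20.62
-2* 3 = -6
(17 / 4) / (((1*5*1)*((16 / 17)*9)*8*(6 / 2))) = 289 / 69120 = 0.00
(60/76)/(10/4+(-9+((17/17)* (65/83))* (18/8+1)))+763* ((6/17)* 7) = 799366902/424099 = 1884.86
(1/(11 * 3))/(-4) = -0.01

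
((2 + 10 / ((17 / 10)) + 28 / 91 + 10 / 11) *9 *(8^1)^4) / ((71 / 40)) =32617267200 / 172601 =188974.96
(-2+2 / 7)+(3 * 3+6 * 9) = 429 / 7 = 61.29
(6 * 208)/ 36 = 104/ 3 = 34.67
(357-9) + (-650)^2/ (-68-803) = -137.07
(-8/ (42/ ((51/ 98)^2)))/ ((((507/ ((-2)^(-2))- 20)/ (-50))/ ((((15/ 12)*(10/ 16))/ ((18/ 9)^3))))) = 541875/ 4319802368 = 0.00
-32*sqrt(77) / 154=-1.82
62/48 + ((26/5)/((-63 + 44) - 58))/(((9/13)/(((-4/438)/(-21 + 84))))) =494006993/382452840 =1.29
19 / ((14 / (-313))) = -5947 / 14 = -424.79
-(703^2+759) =-494968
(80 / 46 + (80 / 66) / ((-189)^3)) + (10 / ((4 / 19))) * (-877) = -426905996993545 / 10248426342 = -41655.76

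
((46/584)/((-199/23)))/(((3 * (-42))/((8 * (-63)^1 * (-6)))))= 3174/14527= 0.22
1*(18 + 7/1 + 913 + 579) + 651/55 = 84086/55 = 1528.84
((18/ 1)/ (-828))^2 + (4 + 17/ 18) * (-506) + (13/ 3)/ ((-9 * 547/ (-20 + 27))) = -78187217839/ 31251204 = -2501.89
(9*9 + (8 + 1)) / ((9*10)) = 1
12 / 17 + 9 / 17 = 21 / 17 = 1.24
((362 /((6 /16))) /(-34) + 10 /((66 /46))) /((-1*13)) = 4006 /2431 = 1.65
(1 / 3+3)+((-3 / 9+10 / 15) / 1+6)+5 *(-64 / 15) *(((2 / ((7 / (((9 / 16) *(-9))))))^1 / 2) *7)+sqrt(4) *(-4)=109.67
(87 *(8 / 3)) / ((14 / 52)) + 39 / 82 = 494897 / 574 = 862.19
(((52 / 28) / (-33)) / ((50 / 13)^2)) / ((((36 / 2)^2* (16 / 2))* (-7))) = 2197 / 10478160000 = 0.00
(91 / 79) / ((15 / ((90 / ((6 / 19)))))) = 1729 / 79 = 21.89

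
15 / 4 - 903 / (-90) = 827 / 60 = 13.78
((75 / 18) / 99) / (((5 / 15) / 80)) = 1000 / 99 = 10.10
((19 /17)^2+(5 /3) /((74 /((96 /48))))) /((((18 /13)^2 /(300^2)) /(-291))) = -1701429470000 /96237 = -17679577.19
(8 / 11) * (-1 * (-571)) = 4568 / 11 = 415.27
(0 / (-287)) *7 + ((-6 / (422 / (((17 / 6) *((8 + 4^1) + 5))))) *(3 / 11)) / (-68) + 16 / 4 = 74323 / 18568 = 4.00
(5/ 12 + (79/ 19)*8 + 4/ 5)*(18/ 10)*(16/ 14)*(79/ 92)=60.91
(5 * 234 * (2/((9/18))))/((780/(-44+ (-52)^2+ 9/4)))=31947/2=15973.50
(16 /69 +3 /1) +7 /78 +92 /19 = 278269 /34086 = 8.16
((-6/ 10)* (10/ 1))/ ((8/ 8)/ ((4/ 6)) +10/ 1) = -12/ 23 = -0.52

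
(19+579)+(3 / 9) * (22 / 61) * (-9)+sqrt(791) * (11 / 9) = 11 * sqrt(791) / 9+36412 / 61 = 631.29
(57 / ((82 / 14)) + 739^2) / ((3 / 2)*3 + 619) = 44782720 / 51127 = 875.91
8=8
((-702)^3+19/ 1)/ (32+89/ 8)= -2767587112/ 345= -8021991.63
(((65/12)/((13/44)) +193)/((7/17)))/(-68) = -317/42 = -7.55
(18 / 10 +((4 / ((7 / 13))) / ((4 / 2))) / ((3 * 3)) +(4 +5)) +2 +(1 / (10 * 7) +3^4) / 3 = 25337 / 630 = 40.22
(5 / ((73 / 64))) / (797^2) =0.00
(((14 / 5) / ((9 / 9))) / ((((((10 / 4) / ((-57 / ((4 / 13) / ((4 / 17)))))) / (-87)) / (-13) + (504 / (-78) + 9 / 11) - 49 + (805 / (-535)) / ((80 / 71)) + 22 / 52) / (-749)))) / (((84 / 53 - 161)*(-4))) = 313260004649592 / 5291555711168317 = 0.06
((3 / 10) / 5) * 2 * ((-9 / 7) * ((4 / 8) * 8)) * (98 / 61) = -0.99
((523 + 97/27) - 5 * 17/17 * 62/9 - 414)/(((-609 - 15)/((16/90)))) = -211/9477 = -0.02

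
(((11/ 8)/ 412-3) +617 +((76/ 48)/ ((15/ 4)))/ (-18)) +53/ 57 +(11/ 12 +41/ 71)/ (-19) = 1107158961547/ 1800753120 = 614.83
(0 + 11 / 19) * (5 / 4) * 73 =4015 / 76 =52.83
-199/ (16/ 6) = -597/ 8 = -74.62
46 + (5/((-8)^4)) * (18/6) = 188431/4096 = 46.00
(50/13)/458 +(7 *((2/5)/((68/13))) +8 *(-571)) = -2311543963/506090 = -4567.46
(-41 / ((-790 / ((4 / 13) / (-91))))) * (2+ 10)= -984 / 467285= -0.00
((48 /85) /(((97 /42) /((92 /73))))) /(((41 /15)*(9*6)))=10304 /4935457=0.00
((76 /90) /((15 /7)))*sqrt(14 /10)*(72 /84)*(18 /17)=152*sqrt(35) /2125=0.42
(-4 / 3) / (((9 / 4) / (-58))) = 928 / 27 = 34.37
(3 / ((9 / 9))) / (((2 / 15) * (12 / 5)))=75 / 8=9.38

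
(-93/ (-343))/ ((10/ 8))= 372/ 1715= 0.22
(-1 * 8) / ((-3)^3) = 8 / 27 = 0.30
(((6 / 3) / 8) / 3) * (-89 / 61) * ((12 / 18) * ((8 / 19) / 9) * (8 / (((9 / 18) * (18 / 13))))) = -0.04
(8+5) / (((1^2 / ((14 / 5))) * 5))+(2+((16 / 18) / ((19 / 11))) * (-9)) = 2208 / 475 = 4.65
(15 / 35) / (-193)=-0.00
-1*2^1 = -2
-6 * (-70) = 420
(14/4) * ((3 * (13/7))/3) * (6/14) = 39/14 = 2.79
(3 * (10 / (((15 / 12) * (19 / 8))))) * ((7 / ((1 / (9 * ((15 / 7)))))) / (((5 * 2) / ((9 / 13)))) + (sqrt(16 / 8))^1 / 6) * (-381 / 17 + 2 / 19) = -168078240 / 79781-230560 * sqrt(2) / 6137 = -2159.88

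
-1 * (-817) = 817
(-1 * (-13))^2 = 169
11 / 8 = 1.38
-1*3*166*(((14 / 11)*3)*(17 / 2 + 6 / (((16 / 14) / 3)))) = -507213 / 11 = -46110.27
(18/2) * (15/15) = 9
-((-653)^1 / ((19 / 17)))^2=-123232201 / 361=-341363.44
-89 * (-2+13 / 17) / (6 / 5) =3115 / 34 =91.62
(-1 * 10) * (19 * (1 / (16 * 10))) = -19 / 16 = -1.19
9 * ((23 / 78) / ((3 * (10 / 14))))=161 / 130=1.24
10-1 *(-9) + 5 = 24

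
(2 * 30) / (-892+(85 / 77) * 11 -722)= -420 / 11213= -0.04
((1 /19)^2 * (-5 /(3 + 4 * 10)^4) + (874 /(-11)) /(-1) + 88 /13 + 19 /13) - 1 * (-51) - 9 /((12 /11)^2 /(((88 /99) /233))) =102632665521091195 /740193876312462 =138.66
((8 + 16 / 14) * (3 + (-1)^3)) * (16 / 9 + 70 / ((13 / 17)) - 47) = 693632 / 819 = 846.93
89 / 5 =17.80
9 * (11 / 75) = 33 / 25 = 1.32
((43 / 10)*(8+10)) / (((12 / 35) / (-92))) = -20769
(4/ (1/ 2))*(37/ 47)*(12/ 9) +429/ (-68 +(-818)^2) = 792222793/ 94336896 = 8.40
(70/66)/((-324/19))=-0.06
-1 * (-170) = 170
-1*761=-761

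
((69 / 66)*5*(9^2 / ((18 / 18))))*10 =46575 / 11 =4234.09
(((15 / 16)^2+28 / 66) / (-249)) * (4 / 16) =-11009 / 8414208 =-0.00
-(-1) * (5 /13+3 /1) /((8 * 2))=11 /52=0.21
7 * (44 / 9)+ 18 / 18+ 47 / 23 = 7714 / 207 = 37.27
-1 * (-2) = 2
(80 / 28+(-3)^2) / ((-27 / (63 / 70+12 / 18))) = -3901 / 5670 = -0.69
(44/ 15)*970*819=2330328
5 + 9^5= 59054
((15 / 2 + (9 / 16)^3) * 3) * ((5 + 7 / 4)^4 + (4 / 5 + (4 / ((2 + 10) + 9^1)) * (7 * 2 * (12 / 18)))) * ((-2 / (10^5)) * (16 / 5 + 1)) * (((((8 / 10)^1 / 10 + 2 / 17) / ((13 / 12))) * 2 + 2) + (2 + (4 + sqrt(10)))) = -30451855787250051 / 905216000000000-5271223089363 * sqrt(10) / 1310720000000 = -46.36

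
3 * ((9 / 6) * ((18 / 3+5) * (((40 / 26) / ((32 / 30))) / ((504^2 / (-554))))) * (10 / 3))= -380875 / 733824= -0.52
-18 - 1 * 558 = -576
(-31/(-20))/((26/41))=1271/520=2.44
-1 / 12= -0.08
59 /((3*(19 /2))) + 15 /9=71 /19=3.74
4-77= -73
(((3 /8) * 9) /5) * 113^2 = 344763 /40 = 8619.08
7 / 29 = 0.24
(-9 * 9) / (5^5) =-81 / 3125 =-0.03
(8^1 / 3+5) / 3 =23 / 9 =2.56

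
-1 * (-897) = 897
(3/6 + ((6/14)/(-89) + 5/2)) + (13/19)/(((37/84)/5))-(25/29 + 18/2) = 11428828/12701101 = 0.90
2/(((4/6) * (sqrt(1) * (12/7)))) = 7/4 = 1.75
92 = 92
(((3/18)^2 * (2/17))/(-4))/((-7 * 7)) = 1/59976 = 0.00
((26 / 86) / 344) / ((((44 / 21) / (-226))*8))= -30849 / 2603392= -0.01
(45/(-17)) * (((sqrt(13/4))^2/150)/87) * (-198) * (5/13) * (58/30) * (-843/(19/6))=-83457/3230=-25.84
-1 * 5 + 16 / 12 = -11 / 3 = -3.67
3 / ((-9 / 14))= -14 / 3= -4.67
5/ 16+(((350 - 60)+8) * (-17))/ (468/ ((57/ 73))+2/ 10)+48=36328987/ 911344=39.86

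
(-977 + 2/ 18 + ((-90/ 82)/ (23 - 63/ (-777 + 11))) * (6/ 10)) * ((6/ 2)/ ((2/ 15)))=-21980.64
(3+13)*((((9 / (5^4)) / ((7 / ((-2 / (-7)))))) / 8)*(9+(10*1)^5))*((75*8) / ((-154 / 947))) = -834981264 / 1925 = -433756.50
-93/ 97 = -0.96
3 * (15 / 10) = 4.50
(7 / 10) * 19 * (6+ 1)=931 / 10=93.10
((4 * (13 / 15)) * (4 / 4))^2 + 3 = 3379 / 225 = 15.02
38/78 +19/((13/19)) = 1102/39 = 28.26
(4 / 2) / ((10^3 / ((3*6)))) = 9 / 250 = 0.04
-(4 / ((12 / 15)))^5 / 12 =-3125 / 12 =-260.42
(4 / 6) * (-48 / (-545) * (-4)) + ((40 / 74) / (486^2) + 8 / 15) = 355398973 / 1190723085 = 0.30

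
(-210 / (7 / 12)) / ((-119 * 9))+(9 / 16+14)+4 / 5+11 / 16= 38999 / 2380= 16.39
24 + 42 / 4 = 69 / 2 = 34.50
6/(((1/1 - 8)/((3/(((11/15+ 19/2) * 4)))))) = -135/2149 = -0.06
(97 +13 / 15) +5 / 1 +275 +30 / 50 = 5677 / 15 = 378.47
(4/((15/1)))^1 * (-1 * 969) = -1292/5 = -258.40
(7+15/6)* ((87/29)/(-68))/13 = -57/1768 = -0.03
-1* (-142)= 142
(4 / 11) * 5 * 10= 200 / 11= 18.18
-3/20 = -0.15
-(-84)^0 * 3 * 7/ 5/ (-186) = 7/ 310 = 0.02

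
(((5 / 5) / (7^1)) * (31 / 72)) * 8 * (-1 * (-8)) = 248 / 63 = 3.94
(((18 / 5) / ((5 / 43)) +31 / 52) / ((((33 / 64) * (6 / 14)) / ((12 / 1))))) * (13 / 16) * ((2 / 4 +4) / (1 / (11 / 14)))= 123069 / 25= 4922.76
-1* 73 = -73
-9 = -9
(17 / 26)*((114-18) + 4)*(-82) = -69700 / 13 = -5361.54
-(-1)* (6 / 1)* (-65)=-390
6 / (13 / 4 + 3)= 24 / 25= 0.96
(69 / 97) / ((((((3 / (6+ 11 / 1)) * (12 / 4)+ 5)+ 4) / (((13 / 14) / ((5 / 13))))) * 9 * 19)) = 66079 / 62698860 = 0.00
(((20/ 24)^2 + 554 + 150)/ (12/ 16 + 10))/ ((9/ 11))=80.12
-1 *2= -2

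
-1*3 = -3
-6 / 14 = -3 / 7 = -0.43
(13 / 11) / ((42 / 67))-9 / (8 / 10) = -8653 / 924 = -9.36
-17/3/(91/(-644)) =1564/39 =40.10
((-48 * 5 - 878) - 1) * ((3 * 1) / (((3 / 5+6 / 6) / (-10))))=83925 / 4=20981.25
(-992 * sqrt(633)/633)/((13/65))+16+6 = 22 - 4960 * sqrt(633)/633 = -175.14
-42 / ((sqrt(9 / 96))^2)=-448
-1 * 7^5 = -16807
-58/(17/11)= -638/17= -37.53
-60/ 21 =-20/ 7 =-2.86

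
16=16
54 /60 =9 /10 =0.90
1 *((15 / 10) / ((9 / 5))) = 5 / 6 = 0.83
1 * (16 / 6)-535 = -1597 / 3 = -532.33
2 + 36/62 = 80/31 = 2.58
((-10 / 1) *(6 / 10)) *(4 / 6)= -4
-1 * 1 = -1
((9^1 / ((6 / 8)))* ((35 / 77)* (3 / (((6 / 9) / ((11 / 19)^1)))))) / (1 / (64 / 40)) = 432 / 19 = 22.74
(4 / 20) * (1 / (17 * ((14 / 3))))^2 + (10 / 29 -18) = -145008379 / 8213380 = -17.66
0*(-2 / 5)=0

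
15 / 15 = 1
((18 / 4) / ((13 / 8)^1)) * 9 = 324 / 13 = 24.92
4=4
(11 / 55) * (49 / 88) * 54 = 1323 / 220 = 6.01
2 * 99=198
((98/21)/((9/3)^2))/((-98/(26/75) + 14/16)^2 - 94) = 151424/23166020979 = 0.00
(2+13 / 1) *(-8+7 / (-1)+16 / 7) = -1335 / 7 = -190.71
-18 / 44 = -9 / 22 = -0.41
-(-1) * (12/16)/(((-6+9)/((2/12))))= 1/24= 0.04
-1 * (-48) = 48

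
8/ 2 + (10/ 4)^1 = 13/ 2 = 6.50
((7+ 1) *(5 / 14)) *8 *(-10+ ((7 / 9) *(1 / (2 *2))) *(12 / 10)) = -4688 / 21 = -223.24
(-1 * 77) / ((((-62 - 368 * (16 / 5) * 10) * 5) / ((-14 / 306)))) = -539 / 9056070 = -0.00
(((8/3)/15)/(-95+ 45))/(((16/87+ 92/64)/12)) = -7424/282125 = -0.03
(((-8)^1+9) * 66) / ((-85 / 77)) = -5082 / 85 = -59.79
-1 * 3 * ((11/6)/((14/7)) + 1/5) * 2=-67/10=-6.70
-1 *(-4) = 4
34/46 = 17/23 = 0.74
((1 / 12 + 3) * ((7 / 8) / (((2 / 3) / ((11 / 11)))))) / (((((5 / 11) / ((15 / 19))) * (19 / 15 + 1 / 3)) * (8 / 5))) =213675 / 77824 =2.75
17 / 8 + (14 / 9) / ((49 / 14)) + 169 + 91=18905 / 72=262.57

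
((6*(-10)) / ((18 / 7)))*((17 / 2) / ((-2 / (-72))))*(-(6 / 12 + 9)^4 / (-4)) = -232622985 / 16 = -14538936.56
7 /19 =0.37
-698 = -698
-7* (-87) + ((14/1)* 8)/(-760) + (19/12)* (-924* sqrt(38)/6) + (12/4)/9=173618/285-1463* sqrt(38)/6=-893.90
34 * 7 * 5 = 1190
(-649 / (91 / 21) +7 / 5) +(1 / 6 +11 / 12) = -114883 / 780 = -147.29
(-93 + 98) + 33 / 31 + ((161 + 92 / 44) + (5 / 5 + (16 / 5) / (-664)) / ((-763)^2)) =1990854161129 / 11769378005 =169.16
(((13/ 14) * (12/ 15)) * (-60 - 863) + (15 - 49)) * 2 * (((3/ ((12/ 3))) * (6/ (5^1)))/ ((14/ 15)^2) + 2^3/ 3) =-9132749/ 1715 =-5325.22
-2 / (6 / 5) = -5 / 3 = -1.67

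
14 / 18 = 7 / 9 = 0.78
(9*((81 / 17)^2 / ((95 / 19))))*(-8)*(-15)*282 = 399643632 / 289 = 1382849.94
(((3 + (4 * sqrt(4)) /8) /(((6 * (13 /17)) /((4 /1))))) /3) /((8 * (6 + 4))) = 17 /1170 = 0.01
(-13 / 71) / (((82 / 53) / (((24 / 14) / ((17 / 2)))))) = -0.02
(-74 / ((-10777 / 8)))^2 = 350464 / 116143729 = 0.00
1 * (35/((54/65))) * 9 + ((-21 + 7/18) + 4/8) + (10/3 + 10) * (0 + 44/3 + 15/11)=113413/198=572.79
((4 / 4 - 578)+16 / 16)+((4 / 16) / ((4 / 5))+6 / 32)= -1151 / 2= -575.50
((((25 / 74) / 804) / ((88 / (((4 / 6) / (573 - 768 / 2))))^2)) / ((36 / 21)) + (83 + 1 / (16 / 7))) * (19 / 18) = 100636918279904635 / 1142654542267392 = 88.07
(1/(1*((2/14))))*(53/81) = 371/81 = 4.58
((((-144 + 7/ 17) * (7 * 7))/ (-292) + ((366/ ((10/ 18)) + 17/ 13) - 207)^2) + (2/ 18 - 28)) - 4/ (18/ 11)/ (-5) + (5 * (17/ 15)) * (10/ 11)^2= 1563042897832423/ 7613162700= 205307.96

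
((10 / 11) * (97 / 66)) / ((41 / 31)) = 15035 / 14883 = 1.01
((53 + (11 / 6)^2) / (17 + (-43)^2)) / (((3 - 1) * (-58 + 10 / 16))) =-2029 / 7708446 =-0.00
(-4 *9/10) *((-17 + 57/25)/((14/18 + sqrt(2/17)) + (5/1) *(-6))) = -266543136/146963875 - 536544 *sqrt(34)/146963875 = -1.83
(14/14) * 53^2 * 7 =19663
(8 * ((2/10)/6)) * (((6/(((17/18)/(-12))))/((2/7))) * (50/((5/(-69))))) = 834624/17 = 49095.53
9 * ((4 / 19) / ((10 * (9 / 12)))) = 24 / 95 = 0.25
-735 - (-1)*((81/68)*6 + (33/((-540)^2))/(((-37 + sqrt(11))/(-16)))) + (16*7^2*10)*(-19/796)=-12768318968572/13954621275 + 11*sqrt(11)/8249850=-914.99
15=15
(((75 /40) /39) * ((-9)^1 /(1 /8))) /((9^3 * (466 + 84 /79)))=-395 /38853594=-0.00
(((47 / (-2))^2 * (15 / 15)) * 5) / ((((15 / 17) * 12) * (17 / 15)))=11045 / 48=230.10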